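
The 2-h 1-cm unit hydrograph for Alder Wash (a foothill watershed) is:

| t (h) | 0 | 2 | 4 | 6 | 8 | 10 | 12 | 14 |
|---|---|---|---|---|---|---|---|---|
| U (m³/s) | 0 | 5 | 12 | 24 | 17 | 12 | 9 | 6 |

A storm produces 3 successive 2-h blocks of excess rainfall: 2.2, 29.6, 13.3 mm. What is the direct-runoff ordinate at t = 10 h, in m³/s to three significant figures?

By discrete convolution, Q_j = Σ (P_i / 10 mm) · U_{j−i}.
At t = 10 h (j=5): Q = (2.2/10)·12 + (29.6/10)·17 + (13.3/10)·24 = 84.9 m³/s.

Q ≈ 84.9 m³/s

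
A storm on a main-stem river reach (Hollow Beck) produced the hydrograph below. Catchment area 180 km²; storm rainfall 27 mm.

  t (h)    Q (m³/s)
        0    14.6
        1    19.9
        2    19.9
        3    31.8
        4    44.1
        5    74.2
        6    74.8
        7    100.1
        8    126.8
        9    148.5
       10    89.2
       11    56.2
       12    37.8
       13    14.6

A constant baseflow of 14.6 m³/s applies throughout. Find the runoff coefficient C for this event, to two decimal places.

C ≈ 0.48

ΣQ_DR = 648.1 m³/s; V = ΣQ_DR·Δt = 2.333 × 10^6 m³.
Runoff depth d = V / A = 12.96 mm.
C = d / P = 12.96 / 27 = 0.48.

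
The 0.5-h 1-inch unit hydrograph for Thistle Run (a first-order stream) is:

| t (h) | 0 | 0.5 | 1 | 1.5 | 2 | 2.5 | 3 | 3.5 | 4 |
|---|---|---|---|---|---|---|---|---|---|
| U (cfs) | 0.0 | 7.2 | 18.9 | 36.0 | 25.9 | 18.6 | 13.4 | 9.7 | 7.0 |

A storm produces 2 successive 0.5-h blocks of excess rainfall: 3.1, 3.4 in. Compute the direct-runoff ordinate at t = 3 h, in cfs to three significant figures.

Q ≈ 105 cfs

By discrete convolution, Q_j = Σ (P_i / 1 in) · U_{j−i}.
At t = 3 h (j=6): Q = (3.1/1)·13.4 + (3.4/1)·18.6 = 105 cfs.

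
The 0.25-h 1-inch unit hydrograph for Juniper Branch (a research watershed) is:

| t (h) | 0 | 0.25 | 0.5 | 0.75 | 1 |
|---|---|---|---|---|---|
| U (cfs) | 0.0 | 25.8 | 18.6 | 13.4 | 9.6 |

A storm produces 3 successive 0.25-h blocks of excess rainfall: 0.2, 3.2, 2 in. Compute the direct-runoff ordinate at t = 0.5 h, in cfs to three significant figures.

By discrete convolution, Q_j = Σ (P_i / 1 in) · U_{j−i}.
At t = 0.5 h (j=2): Q = (0.2/1)·18.6 + (3.2/1)·25.8 + (2/1)·0.0 = 86.3 cfs.

Q ≈ 86.3 cfs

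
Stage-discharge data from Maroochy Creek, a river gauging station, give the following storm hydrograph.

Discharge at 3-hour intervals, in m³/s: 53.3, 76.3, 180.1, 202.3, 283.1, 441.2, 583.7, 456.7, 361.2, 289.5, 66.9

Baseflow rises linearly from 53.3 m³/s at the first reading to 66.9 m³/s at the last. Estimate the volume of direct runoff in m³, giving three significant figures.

V ≈ 2.52 × 10^7 m³

Direct-runoff ordinates (Q − Q_b): 0.00, 21.64, 124.08, 144.92, 224.36, 381.10, 522.24, 393.88, 297.02, 223.96, 0.00 m³/s.
ΣQ_DR = 2333 m³/s.
With Δt = 3 h = 10800 s, V = ΣQ_DR · Δt = 2333 × 10800 = 2.52 × 10^7 m³.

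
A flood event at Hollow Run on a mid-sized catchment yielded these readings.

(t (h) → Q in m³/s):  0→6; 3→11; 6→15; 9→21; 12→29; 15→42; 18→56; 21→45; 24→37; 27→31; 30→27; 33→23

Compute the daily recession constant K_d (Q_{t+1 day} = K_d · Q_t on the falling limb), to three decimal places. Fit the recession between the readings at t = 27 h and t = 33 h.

Between t = 27 h and t = 33 h the flow falls from 31 to 23 m³/s over 2×3 h = 6 h.
Per-interval ratio K = (23/31)^(1/2) = 0.8614; K_d = K^(24/3) = 0.303.

K_d ≈ 0.303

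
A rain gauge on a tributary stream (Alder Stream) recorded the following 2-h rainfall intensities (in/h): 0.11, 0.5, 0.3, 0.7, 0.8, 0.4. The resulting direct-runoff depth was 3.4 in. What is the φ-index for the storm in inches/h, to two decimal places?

φ ≈ 0.20 in/h

Only the 5 blocks with intensity above φ contribute runoff: 0.5, 0.3, 0.7, 0.8, 0.4 in/h.
Σ(I−φ)·Δt = d  ⇒  (0.5+0.3+0.7+0.8+0.4 − 5φ)·2 = 3.4
φ = (2.700 − 3.4/2) / 5 = 0.20 in/h.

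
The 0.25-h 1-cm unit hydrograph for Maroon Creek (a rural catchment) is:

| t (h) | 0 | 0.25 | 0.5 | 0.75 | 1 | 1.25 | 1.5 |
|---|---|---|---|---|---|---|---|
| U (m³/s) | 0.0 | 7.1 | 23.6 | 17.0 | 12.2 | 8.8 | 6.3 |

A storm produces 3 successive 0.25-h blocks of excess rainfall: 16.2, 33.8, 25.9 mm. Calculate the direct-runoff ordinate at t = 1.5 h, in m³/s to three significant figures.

Q ≈ 71.5 m³/s

By discrete convolution, Q_j = Σ (P_i / 10 mm) · U_{j−i}.
At t = 1.5 h (j=6): Q = (16.2/10)·6.3 + (33.8/10)·8.8 + (25.9/10)·12.2 = 71.5 m³/s.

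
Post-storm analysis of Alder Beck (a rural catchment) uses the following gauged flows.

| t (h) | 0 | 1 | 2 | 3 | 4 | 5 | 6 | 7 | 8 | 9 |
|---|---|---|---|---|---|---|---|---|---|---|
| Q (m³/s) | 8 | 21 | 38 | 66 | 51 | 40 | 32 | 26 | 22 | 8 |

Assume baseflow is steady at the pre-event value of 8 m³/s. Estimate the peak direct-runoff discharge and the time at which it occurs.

Q_p = 58.0 m³/s at t = 3 h

Subtracting baseflow gives direct-runoff ordinates: 0.0, 13.0, 30.0, 58.0, 43.0, 32.0, 24.0, 18.0, 14.0, 0.0 m³/s.
The maximum is 58.0 m³/s, occurring at the reading for t = 3 h.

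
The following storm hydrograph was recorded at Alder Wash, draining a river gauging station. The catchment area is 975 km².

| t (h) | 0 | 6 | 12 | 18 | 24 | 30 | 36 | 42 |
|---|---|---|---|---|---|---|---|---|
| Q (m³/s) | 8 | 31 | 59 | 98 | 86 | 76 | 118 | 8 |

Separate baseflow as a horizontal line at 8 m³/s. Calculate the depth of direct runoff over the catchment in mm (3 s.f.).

d ≈ 9.30 mm

Direct runoff: 0.0, 23.0, 51.0, 90.0, 78.0, 68.0, 110.0, 0.0 m³/s; ΣQ_DR = 420.0 m³/s.
V = ΣQ_DR · Δt = 420.0 × 21600 s = 9.072 × 10^6 m³.
Over A = 975 km², depth = V / A = 9.30 mm.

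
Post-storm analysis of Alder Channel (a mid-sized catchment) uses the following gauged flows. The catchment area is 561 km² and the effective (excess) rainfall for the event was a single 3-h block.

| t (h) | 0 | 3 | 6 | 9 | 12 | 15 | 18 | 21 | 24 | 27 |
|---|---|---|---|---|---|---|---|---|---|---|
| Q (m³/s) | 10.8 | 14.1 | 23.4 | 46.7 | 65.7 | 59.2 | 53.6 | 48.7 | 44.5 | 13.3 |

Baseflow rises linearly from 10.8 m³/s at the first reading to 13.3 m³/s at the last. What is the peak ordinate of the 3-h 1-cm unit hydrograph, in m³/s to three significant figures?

U_p ≈ 108 m³/s

Direct runoff: 0.00, 3.02, 12.04, 35.07, 53.79, 47.01, 41.13, 35.96, 31.48, 0.00 m³/s; ΣQ_DR = 259.5 m³/s, peak = 53.79 m³/s.
Runoff depth d = ΣQ_DR·Δt / A = 259.5 × 10800 / (561 km²) = 4.996 mm.
The 1-cm UH is the DRH scaled by (10 mm)/d, so U_p = 53.79 × 10/4.996 = 108 m³/s.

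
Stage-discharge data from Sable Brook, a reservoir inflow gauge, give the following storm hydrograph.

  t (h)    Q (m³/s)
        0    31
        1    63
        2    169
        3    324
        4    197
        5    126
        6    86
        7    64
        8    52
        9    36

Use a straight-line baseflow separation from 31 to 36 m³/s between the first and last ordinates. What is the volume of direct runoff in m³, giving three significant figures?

Direct-runoff ordinates (Q − Q_b): 0.00, 31.44, 136.89, 291.33, 163.78, 92.22, 51.67, 29.11, 16.56, 0.00 m³/s.
ΣQ_DR = 813.0 m³/s.
With Δt = 1 h = 3600 s, V = ΣQ_DR · Δt = 813.0 × 3600 = 2.93 × 10^6 m³.

V ≈ 2.93 × 10^6 m³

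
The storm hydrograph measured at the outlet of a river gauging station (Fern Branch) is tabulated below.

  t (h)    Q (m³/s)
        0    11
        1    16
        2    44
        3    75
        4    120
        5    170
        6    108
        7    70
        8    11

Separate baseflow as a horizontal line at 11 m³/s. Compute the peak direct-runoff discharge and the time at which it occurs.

Subtracting baseflow gives direct-runoff ordinates: 0.0, 5.0, 33.0, 64.0, 109.0, 159.0, 97.0, 59.0, 0.0 m³/s.
The maximum is 159.0 m³/s, occurring at the reading for t = 5 h.

Q_p = 159.0 m³/s at t = 5 h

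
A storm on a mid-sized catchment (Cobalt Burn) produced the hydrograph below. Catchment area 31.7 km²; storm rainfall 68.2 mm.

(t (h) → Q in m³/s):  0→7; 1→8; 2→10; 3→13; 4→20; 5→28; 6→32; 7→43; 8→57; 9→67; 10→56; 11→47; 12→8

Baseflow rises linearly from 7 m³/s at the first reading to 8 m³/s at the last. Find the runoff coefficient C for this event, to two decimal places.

C ≈ 0.50

ΣQ_DR = 298.5 m³/s; V = ΣQ_DR·Δt = 1.075 × 10^6 m³.
Runoff depth d = V / A = 33.90 mm.
C = d / P = 33.90 / 68.2 = 0.50.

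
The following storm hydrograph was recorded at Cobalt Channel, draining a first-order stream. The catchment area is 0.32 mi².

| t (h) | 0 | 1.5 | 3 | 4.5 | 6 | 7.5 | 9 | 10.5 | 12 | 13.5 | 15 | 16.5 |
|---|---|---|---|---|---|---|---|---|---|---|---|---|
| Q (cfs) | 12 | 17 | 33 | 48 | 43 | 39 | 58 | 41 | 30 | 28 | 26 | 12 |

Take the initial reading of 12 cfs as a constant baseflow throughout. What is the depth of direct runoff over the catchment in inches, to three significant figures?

d ≈ 1.77 in

Direct runoff: 0.0, 5.0, 21.0, 36.0, 31.0, 27.0, 46.0, 29.0, 18.0, 16.0, 14.0, 0.0 cfs; ΣQ_DR = 243.0 cfs.
V = ΣQ_DR · Δt = 243.0 × 5400 s = 1.312 × 10^6 ft³.
Over A = 0.32 mi², depth = V / A = 1.77 in.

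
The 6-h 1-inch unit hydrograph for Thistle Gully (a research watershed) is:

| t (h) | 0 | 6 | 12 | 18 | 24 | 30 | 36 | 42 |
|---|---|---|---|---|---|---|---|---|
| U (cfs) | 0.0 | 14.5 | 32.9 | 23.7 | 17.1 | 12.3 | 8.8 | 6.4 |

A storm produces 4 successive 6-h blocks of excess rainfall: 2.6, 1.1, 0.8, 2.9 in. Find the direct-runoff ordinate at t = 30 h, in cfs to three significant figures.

Q ≈ 165 cfs

By discrete convolution, Q_j = Σ (P_i / 1 in) · U_{j−i}.
At t = 30 h (j=5): Q = (2.6/1)·12.3 + (1.1/1)·17.1 + (0.8/1)·23.7 + (2.9/1)·32.9 = 165 cfs.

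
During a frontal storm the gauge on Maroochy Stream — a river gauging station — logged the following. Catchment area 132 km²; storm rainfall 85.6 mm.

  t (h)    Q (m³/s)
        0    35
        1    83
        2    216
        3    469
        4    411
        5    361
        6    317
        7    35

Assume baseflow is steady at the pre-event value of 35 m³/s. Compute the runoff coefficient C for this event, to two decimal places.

C ≈ 0.52

ΣQ_DR = 1647 m³/s; V = ΣQ_DR·Δt = 5.929 × 10^6 m³.
Runoff depth d = V / A = 44.92 mm.
C = d / P = 44.92 / 85.6 = 0.52.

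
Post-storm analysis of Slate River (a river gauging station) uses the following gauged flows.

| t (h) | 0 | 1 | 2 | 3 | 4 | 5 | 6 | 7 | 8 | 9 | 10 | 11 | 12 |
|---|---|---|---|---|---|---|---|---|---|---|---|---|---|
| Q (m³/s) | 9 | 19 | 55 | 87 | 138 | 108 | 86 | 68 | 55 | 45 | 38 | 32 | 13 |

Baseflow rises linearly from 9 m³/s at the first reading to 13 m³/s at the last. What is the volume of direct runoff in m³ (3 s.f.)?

Direct-runoff ordinates (Q − Q_b): 0.00, 9.67, 45.33, 77.00, 127.67, 97.33, 75.00, 56.67, 43.33, 33.00, 25.67, 19.33, 0.00 m³/s.
ΣQ_DR = 610.0 m³/s.
With Δt = 1 h = 3600 s, V = ΣQ_DR · Δt = 610.0 × 3600 = 2.20 × 10^6 m³.

V ≈ 2.20 × 10^6 m³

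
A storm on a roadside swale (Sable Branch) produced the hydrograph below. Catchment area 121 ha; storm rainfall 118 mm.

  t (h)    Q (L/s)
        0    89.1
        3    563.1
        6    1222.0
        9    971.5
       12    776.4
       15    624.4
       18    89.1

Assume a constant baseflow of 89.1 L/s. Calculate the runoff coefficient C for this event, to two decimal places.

ΣQ_DR = 3712 L/s; V = ΣQ_DR·Δt = 4.009 × 10^7 L.
Runoff depth d = V / A = 33.13 mm.
C = d / P = 33.13 / 118 = 0.28.

C ≈ 0.28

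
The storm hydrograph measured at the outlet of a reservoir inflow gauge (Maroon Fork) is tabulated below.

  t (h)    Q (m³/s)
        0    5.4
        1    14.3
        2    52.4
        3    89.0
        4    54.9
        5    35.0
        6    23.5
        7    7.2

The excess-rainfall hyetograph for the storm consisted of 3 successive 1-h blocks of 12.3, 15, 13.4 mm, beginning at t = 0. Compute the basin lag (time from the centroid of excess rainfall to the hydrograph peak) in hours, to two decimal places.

Centroid of excess rainfall: t_c = Σ P_i·t̄_i / ΣP_i = 1.5270 h (block centres at 0.5, 1.5, 2.5 h).
Hydrograph peak occurs at t = 3 h, so basin lag t_L = 3 − 1.5270 = 1.47 h.

t_L ≈ 1.47 h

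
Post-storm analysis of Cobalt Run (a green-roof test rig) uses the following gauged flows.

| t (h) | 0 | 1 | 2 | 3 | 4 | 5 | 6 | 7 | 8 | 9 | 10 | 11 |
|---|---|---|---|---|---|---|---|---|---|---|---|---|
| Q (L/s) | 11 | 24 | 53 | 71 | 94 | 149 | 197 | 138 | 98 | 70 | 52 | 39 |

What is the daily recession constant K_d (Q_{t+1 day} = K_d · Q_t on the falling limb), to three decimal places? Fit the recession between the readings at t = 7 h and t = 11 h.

K_d ≈ 0.001

Between t = 7 h and t = 11 h the flow falls from 138 to 39 L/s over 4×1 h = 4 h.
Per-interval ratio K = (39/138)^(1/4) = 0.7291; K_d = K^(24/1) = 0.001.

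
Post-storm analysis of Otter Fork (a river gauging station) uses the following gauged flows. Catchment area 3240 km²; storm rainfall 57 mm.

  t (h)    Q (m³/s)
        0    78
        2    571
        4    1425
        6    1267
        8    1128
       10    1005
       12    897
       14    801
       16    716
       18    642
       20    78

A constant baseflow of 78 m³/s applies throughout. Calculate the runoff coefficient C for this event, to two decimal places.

ΣQ_DR = 7750 m³/s; V = ΣQ_DR·Δt = 5.580 × 10^7 m³.
Runoff depth d = V / A = 17.22 mm.
C = d / P = 17.22 / 57 = 0.30.

C ≈ 0.30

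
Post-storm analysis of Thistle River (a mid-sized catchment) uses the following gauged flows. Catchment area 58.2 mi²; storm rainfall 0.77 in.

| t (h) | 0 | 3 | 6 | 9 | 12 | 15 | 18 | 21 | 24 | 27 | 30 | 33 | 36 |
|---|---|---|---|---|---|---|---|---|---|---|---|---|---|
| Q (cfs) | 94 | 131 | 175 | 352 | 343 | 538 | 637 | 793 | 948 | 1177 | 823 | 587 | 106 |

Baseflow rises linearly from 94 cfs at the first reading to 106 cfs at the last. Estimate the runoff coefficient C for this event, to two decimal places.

ΣQ_DR = 5404 cfs; V = ΣQ_DR·Δt = 5.836 × 10^7 ft³.
Runoff depth d = V / A = 0.4316 in.
C = d / P = 0.4316 / 0.77 = 0.56.

C ≈ 0.56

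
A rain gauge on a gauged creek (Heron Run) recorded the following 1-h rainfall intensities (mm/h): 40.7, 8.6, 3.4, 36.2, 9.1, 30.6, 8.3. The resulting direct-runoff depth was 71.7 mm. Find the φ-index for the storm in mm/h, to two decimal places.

φ ≈ 11.93 mm/h

Only the 3 blocks with intensity above φ contribute runoff: 40.7, 36.2, 30.6 mm/h.
Σ(I−φ)·Δt = d  ⇒  (40.7+36.2+30.6 − 3φ)·1 = 71.7
φ = (107.5 − 71.7/1) / 3 = 11.93 mm/h.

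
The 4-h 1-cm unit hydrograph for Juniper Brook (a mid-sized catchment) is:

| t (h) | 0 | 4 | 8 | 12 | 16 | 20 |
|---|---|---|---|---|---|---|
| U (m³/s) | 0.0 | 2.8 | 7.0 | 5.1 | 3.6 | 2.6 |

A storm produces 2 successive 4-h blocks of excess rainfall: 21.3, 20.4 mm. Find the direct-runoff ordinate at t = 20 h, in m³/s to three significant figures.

Q ≈ 12.9 m³/s

By discrete convolution, Q_j = Σ (P_i / 10 mm) · U_{j−i}.
At t = 20 h (j=5): Q = (21.3/10)·2.6 + (20.4/10)·3.6 = 12.9 m³/s.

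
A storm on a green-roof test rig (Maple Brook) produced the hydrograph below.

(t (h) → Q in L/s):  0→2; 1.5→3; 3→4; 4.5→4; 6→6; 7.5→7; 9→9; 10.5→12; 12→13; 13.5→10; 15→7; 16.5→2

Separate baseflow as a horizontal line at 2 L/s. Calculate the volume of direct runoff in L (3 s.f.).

V ≈ 2.97 × 10^5 L

Direct-runoff ordinates (Q − Q_b): 0.0, 1.0, 2.0, 2.0, 4.0, 5.0, 7.0, 10.0, 11.0, 8.0, 5.0, 0.0 L/s.
ΣQ_DR = 55.00 L/s.
With Δt = 1.5 h = 5400 s, V = ΣQ_DR · Δt = 55.00 × 5400 = 2.97 × 10^5 L.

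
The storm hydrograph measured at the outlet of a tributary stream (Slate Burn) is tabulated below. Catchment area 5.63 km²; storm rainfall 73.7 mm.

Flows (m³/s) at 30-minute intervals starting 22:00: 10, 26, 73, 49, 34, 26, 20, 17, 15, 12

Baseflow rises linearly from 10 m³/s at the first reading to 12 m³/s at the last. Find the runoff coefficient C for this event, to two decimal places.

ΣQ_DR = 172.0 m³/s; V = ΣQ_DR·Δt = 3.096 × 10^5 m³.
Runoff depth d = V / A = 54.99 mm.
C = d / P = 54.99 / 73.7 = 0.75.

C ≈ 0.75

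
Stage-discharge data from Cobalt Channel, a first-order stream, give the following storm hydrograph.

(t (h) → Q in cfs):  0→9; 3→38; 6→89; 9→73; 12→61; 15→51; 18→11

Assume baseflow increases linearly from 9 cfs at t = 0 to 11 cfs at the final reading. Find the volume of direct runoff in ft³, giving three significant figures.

V ≈ 2.83 × 10^6 ft³

Direct-runoff ordinates (Q − Q_b): 0.00, 28.67, 79.33, 63.00, 50.67, 40.33, 0.00 cfs.
ΣQ_DR = 262.0 cfs.
With Δt = 3 h = 10800 s, V = ΣQ_DR · Δt = 262.0 × 10800 = 2.83 × 10^6 ft³.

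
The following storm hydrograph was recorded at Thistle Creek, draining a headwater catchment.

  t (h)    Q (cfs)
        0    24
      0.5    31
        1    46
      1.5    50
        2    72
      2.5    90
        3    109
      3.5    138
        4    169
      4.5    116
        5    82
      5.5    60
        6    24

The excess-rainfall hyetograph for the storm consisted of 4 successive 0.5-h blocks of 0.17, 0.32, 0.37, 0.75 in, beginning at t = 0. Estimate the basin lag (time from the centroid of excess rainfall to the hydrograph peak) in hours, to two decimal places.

Centroid of excess rainfall: t_c = Σ P_i·t̄_i / ΣP_i = 1.2780 h (block centres at 0.25, 0.75, 1.25, 1.75 h).
Hydrograph peak occurs at t = 4 h, so basin lag t_L = 4 − 1.2780 = 2.72 h.

t_L ≈ 2.72 h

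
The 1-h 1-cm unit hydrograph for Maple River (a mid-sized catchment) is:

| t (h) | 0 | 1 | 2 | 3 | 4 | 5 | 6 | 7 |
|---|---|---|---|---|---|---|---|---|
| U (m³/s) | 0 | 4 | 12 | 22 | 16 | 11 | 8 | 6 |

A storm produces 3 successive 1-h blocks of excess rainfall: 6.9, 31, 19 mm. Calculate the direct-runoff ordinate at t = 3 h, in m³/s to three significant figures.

By discrete convolution, Q_j = Σ (P_i / 10 mm) · U_{j−i}.
At t = 3 h (j=3): Q = (6.9/10)·22 + (31/10)·12 + (19/10)·4 = 60.0 m³/s.

Q ≈ 60.0 m³/s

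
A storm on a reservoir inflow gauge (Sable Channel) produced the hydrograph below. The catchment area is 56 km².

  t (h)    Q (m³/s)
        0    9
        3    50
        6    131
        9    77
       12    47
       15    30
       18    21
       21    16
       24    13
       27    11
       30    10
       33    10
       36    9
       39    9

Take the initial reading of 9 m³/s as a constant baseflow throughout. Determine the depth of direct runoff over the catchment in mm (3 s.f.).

d ≈ 61.1 mm

Direct runoff: 0.0, 41.0, 122.0, 68.0, 38.0, 21.0, 12.0, 7.0, 4.0, 2.0, 1.0, 1.0, 0.0, 0.0 m³/s; ΣQ_DR = 317.0 m³/s.
V = ΣQ_DR · Δt = 317.0 × 10800 s = 3.424 × 10^6 m³.
Over A = 56 km², depth = V / A = 61.1 mm.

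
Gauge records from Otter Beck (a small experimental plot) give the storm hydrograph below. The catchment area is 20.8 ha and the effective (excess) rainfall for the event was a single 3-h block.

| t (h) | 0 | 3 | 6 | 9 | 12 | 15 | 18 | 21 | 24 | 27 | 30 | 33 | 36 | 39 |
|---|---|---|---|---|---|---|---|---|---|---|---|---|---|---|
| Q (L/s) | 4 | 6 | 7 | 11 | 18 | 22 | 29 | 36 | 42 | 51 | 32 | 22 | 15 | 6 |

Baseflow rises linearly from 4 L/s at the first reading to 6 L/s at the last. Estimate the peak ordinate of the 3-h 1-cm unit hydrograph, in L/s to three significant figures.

Direct runoff: 0.00, 1.85, 2.69, 6.54, 13.38, 17.23, 24.08, 30.92, 36.77, 45.62, 26.46, 16.31, 9.15, 0.00 L/s; ΣQ_DR = 231.0 L/s, peak = 45.62 L/s.
Runoff depth d = ΣQ_DR·Δt / A = 231.0 × 10800 / (20.8 ha) = 11.99 mm.
The 1-cm UH is the DRH scaled by (10 mm)/d, so U_p = 45.62 × 10/11.99 = 38.0 L/s.

U_p ≈ 38.0 L/s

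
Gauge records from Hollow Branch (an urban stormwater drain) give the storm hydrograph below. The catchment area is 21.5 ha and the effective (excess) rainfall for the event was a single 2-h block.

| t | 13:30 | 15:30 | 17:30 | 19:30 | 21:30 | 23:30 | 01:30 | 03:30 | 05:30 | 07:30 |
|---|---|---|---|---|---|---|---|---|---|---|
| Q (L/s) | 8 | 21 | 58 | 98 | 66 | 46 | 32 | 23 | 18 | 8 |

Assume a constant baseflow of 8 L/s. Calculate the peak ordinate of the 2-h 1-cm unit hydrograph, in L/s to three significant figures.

Direct runoff: 0.0, 13.0, 50.0, 90.0, 58.0, 38.0, 24.0, 15.0, 10.0, 0.0 L/s; ΣQ_DR = 298.0 L/s, peak = 90.0 L/s.
Runoff depth d = ΣQ_DR·Δt / A = 298.0 × 7200 / (21.5 ha) = 9.980 mm.
The 1-cm UH is the DRH scaled by (10 mm)/d, so U_p = 90.0 × 10/9.980 = 90.2 L/s.

U_p ≈ 90.2 L/s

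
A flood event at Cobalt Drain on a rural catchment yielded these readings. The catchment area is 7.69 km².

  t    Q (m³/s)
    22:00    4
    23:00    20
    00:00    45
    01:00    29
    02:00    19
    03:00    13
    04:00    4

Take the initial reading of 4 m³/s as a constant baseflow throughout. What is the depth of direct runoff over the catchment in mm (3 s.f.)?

d ≈ 49.6 mm

Direct runoff: 0.0, 16.0, 41.0, 25.0, 15.0, 9.0, 0.0 m³/s; ΣQ_DR = 106.0 m³/s.
V = ΣQ_DR · Δt = 106.0 × 3600 s = 3.816 × 10^5 m³.
Over A = 7.69 km², depth = V / A = 49.6 mm.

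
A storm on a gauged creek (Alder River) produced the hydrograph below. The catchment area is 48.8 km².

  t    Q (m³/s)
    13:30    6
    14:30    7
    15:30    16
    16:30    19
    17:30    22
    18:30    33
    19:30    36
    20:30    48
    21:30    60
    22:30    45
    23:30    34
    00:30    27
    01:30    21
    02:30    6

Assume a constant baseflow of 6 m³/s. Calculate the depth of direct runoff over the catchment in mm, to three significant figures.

d ≈ 21.8 mm

Direct runoff: 0.0, 1.0, 10.0, 13.0, 16.0, 27.0, 30.0, 42.0, 54.0, 39.0, 28.0, 21.0, 15.0, 0.0 m³/s; ΣQ_DR = 296.0 m³/s.
V = ΣQ_DR · Δt = 296.0 × 3600 s = 1.066 × 10^6 m³.
Over A = 48.8 km², depth = V / A = 21.8 mm.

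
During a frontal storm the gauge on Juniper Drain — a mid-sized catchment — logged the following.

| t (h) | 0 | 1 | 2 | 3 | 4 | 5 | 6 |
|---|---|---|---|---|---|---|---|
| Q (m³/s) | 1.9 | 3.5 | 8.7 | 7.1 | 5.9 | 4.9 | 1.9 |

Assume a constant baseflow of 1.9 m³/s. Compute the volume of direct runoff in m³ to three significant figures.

Direct-runoff ordinates (Q − Q_b): 0.0, 1.6, 6.8, 5.2, 4.0, 3.0, 0.0 m³/s.
ΣQ_DR = 20.60 m³/s.
With Δt = 1 h = 3600 s, V = ΣQ_DR · Δt = 20.60 × 3600 = 74200 m³.

V ≈ 74200 m³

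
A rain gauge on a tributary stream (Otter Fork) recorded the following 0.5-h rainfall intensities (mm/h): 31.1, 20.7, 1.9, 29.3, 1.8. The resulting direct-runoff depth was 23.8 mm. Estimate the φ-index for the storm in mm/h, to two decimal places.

Only the 3 blocks with intensity above φ contribute runoff: 31.1, 20.7, 29.3 mm/h.
Σ(I−φ)·Δt = d  ⇒  (31.1+20.7+29.3 − 3φ)·0.5 = 23.8
φ = (81.10 − 23.8/0.5) / 3 = 11.17 mm/h.

φ ≈ 11.17 mm/h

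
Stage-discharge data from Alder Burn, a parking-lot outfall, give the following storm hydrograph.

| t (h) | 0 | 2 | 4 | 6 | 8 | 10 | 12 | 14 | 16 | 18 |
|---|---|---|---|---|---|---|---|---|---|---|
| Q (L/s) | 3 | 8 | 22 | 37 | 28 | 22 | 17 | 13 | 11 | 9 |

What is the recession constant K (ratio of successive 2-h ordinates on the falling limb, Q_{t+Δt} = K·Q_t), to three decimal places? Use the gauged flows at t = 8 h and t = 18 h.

Using the recession-limb readings at t = 8 h and t = 18 h: Q falls from 28 to 9 L/s over 5 intervals.
K = (Q₂/Q₁)^(1/5) = (9/28)^(1/5) = 0.797.

K ≈ 0.797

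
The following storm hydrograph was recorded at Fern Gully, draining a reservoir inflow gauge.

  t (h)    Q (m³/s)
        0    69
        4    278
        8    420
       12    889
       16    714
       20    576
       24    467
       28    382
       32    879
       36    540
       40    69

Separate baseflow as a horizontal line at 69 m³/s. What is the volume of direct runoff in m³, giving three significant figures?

V ≈ 6.51 × 10^7 m³

Direct-runoff ordinates (Q − Q_b): 0.0, 209.0, 351.0, 820.0, 645.0, 507.0, 398.0, 313.0, 810.0, 471.0, 0.0 m³/s.
ΣQ_DR = 4524 m³/s.
With Δt = 4 h = 14400 s, V = ΣQ_DR · Δt = 4524 × 14400 = 6.51 × 10^7 m³.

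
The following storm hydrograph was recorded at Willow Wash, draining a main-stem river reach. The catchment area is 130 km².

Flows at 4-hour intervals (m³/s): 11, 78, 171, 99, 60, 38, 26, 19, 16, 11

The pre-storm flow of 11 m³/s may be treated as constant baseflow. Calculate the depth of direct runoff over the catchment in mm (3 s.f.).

d ≈ 46.4 mm

Direct runoff: 0.0, 67.0, 160.0, 88.0, 49.0, 27.0, 15.0, 8.0, 5.0, 0.0 m³/s; ΣQ_DR = 419.0 m³/s.
V = ΣQ_DR · Δt = 419.0 × 14400 s = 6.034 × 10^6 m³.
Over A = 130 km², depth = V / A = 46.4 mm.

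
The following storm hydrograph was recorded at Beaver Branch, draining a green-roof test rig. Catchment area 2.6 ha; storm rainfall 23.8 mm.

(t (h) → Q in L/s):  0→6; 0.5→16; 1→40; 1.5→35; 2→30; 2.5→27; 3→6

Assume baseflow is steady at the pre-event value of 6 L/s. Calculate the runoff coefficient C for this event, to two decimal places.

ΣQ_DR = 118.0 L/s; V = ΣQ_DR·Δt = 2.124 × 10^5 L.
Runoff depth d = V / A = 8.169 mm.
C = d / P = 8.169 / 23.8 = 0.34.

C ≈ 0.34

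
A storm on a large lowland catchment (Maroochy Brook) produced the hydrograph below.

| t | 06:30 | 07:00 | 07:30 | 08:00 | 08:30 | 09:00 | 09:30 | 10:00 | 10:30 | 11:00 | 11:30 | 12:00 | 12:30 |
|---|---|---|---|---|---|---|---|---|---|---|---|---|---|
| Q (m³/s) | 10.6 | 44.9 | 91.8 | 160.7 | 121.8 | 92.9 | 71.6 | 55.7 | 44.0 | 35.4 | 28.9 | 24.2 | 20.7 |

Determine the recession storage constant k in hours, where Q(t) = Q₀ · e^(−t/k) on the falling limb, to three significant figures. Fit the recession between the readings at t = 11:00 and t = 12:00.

k ≈ 2.63 h

On the falling limb, Q drops from 35.4 to 24.2 m³/s between t = 11:00 and t = 12:00 (Δt = 1 h).
k = −Δt / ln(Q₂/Q₁) = −1 / ln(24.2/35.4) = 2.63 h.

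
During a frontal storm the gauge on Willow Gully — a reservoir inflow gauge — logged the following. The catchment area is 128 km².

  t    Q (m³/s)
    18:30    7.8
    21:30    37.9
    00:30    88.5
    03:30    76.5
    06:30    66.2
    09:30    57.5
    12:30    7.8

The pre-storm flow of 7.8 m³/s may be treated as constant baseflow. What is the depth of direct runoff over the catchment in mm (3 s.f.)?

Direct runoff: 0.0, 30.1, 80.7, 68.7, 58.4, 49.7, 0.0 m³/s; ΣQ_DR = 287.6 m³/s.
V = ΣQ_DR · Δt = 287.6 × 10800 s = 3.106 × 10^6 m³.
Over A = 128 km², depth = V / A = 24.3 mm.

d ≈ 24.3 mm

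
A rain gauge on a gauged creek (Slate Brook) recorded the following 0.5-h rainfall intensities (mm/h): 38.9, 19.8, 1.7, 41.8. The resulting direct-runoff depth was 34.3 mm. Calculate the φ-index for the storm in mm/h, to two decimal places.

φ ≈ 10.63 mm/h

Only the 3 blocks with intensity above φ contribute runoff: 38.9, 19.8, 41.8 mm/h.
Σ(I−φ)·Δt = d  ⇒  (38.9+19.8+41.8 − 3φ)·0.5 = 34.3
φ = (100.5 − 34.3/0.5) / 3 = 10.63 mm/h.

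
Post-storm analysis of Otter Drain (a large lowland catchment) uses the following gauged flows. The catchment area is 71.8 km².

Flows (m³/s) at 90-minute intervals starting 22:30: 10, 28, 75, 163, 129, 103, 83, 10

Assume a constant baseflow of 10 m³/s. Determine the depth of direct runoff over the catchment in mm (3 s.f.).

d ≈ 39.2 mm

Direct runoff: 0.0, 18.0, 65.0, 153.0, 119.0, 93.0, 73.0, 0.0 m³/s; ΣQ_DR = 521.0 m³/s.
V = ΣQ_DR · Δt = 521.0 × 5400 s = 2.813 × 10^6 m³.
Over A = 71.8 km², depth = V / A = 39.2 mm.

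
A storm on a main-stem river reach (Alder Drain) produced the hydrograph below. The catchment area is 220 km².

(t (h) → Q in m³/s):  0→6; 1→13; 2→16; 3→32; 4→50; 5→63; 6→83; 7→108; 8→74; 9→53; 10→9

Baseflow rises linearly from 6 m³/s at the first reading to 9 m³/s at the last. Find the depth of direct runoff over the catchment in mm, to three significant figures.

d ≈ 6.95 mm

Direct runoff: 0.00, 6.70, 9.40, 25.10, 42.80, 55.50, 75.20, 99.90, 65.60, 44.30, 0.00 m³/s; ΣQ_DR = 424.5 m³/s.
V = ΣQ_DR · Δt = 424.5 × 3600 s = 1.528 × 10^6 m³.
Over A = 220 km², depth = V / A = 6.95 mm.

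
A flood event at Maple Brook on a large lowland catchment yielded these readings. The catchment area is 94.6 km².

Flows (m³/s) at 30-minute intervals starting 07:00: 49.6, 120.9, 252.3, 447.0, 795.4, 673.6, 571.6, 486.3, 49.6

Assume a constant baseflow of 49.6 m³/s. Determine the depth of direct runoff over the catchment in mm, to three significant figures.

Direct runoff: 0.0, 71.3, 202.7, 397.4, 745.8, 624.0, 522.0, 436.7, 0.0 m³/s; ΣQ_DR = 3000 m³/s.
V = ΣQ_DR · Δt = 3000 × 1800 s = 5.400 × 10^6 m³.
Over A = 94.6 km², depth = V / A = 57.1 mm.

d ≈ 57.1 mm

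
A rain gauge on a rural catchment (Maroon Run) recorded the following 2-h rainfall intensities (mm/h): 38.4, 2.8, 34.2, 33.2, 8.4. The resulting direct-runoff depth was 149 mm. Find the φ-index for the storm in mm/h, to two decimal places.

φ ≈ 10.43 mm/h

Only the 3 blocks with intensity above φ contribute runoff: 38.4, 34.2, 33.2 mm/h.
Σ(I−φ)·Δt = d  ⇒  (38.4+34.2+33.2 − 3φ)·2 = 149
φ = (105.8 − 149/2) / 3 = 10.43 mm/h.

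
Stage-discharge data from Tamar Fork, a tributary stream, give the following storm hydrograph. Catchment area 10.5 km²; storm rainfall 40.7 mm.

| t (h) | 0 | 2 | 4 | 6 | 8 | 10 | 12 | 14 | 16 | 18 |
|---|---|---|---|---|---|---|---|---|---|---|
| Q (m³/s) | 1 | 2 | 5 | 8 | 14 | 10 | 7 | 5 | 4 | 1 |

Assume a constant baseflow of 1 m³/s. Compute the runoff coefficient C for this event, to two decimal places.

C ≈ 0.79

ΣQ_DR = 47.00 m³/s; V = ΣQ_DR·Δt = 3.384 × 10^5 m³.
Runoff depth d = V / A = 32.23 mm.
C = d / P = 32.23 / 40.7 = 0.79.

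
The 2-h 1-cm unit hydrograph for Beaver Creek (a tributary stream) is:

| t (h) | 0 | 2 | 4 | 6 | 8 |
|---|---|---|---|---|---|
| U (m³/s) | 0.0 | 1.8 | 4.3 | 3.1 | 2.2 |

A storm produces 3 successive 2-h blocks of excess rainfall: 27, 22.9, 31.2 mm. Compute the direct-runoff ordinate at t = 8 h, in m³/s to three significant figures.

Q ≈ 26.5 m³/s

By discrete convolution, Q_j = Σ (P_i / 10 mm) · U_{j−i}.
At t = 8 h (j=4): Q = (27/10)·2.2 + (22.9/10)·3.1 + (31.2/10)·4.3 = 26.5 m³/s.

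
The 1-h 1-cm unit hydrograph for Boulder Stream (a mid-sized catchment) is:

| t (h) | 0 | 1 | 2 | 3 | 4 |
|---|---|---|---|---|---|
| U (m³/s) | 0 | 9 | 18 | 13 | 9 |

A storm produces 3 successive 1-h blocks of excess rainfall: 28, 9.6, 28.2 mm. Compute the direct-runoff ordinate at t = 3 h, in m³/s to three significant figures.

Q ≈ 79.1 m³/s

By discrete convolution, Q_j = Σ (P_i / 10 mm) · U_{j−i}.
At t = 3 h (j=3): Q = (28/10)·13 + (9.6/10)·18 + (28.2/10)·9 = 79.1 m³/s.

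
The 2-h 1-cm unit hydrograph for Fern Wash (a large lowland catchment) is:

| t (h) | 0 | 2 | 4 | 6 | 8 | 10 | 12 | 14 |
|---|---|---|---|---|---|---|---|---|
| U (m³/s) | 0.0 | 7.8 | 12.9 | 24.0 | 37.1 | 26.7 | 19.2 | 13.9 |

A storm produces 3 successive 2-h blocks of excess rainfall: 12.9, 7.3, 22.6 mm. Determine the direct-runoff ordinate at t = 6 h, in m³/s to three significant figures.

Q ≈ 58.0 m³/s

By discrete convolution, Q_j = Σ (P_i / 10 mm) · U_{j−i}.
At t = 6 h (j=3): Q = (12.9/10)·24.0 + (7.3/10)·12.9 + (22.6/10)·7.8 = 58.0 m³/s.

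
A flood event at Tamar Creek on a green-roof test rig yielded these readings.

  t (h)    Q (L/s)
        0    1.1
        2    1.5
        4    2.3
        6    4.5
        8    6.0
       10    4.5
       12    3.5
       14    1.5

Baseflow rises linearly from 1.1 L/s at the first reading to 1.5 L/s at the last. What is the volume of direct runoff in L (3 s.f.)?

V ≈ 1.04 × 10^5 L

Direct-runoff ordinates (Q − Q_b): 0.00, 0.34, 1.09, 3.23, 4.67, 3.11, 2.06, 0.00 L/s.
ΣQ_DR = 14.50 L/s.
With Δt = 2 h = 7200 s, V = ΣQ_DR · Δt = 14.50 × 7200 = 1.04 × 10^5 L.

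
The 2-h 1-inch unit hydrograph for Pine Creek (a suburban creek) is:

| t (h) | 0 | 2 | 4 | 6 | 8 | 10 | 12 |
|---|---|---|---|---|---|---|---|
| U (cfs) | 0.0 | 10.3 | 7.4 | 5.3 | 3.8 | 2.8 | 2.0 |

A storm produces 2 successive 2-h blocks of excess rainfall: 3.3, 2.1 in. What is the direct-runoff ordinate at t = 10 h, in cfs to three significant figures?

By discrete convolution, Q_j = Σ (P_i / 1 in) · U_{j−i}.
At t = 10 h (j=5): Q = (3.3/1)·2.8 + (2.1/1)·3.8 = 17.2 cfs.

Q ≈ 17.2 cfs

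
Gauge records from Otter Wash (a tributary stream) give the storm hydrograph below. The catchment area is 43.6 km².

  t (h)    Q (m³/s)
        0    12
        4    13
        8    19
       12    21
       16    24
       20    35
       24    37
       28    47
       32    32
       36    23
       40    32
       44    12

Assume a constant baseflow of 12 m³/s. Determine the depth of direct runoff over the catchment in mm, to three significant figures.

Direct runoff: 0.0, 1.0, 7.0, 9.0, 12.0, 23.0, 25.0, 35.0, 20.0, 11.0, 20.0, 0.0 m³/s; ΣQ_DR = 163.0 m³/s.
V = ΣQ_DR · Δt = 163.0 × 14400 s = 2.347 × 10^6 m³.
Over A = 43.6 km², depth = V / A = 53.8 mm.

d ≈ 53.8 mm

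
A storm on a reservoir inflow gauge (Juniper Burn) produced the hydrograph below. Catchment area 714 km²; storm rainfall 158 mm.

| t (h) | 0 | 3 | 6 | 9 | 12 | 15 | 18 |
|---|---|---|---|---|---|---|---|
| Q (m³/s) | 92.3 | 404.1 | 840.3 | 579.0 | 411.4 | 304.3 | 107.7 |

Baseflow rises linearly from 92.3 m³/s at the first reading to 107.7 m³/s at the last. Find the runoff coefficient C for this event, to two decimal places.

ΣQ_DR = 2039 m³/s; V = ΣQ_DR·Δt = 2.202 × 10^7 m³.
Runoff depth d = V / A = 30.84 mm.
C = d / P = 30.84 / 158 = 0.20.

C ≈ 0.20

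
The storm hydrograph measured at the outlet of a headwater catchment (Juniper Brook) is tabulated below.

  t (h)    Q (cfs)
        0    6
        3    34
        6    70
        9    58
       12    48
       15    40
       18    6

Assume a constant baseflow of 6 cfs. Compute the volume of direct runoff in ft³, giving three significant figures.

Direct-runoff ordinates (Q − Q_b): 0.0, 28.0, 64.0, 52.0, 42.0, 34.0, 0.0 cfs.
ΣQ_DR = 220.0 cfs.
With Δt = 3 h = 10800 s, V = ΣQ_DR · Δt = 220.0 × 10800 = 2.38 × 10^6 ft³.

V ≈ 2.38 × 10^6 ft³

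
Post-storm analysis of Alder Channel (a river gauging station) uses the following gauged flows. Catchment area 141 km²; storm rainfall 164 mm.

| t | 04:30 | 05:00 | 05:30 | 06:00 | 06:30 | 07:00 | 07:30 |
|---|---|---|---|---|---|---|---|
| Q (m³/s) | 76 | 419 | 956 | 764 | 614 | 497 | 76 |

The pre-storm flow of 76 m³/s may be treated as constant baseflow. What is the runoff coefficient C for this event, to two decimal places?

ΣQ_DR = 2870 m³/s; V = ΣQ_DR·Δt = 5.166 × 10^6 m³.
Runoff depth d = V / A = 36.64 mm.
C = d / P = 36.64 / 164 = 0.22.

C ≈ 0.22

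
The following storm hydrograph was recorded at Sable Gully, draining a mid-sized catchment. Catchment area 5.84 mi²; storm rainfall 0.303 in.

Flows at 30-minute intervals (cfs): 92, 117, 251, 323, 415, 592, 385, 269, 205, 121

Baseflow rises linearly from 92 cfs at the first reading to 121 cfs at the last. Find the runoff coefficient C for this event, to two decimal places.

C ≈ 0.75

ΣQ_DR = 1705 cfs; V = ΣQ_DR·Δt = 3.069 × 10^6 ft³.
Runoff depth d = V / A = 0.2262 in.
C = d / P = 0.2262 / 0.303 = 0.75.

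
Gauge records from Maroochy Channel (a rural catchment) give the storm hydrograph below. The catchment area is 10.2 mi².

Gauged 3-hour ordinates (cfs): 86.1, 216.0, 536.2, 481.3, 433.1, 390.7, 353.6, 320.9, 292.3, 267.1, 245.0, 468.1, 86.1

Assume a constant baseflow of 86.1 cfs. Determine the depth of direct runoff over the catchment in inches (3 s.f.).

d ≈ 1.39 in

Direct runoff: 0.0, 129.9, 450.1, 395.2, 347.0, 304.6, 267.5, 234.8, 206.2, 181.0, 158.9, 382.0, 0.0 cfs; ΣQ_DR = 3057 cfs.
V = ΣQ_DR · Δt = 3057 × 10800 s = 3.302 × 10^7 ft³.
Over A = 10.2 mi², depth = V / A = 1.39 in.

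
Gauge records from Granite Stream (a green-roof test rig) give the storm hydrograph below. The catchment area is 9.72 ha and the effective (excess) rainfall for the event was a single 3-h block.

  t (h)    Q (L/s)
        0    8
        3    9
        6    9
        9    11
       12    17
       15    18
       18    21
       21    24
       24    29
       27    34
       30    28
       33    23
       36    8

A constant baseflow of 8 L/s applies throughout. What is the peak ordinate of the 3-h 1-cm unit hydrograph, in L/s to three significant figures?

U_p ≈ 17.3 L/s

Direct runoff: 0.0, 1.0, 1.0, 3.0, 9.0, 10.0, 13.0, 16.0, 21.0, 26.0, 20.0, 15.0, 0.0 L/s; ΣQ_DR = 135.0 L/s, peak = 26.0 L/s.
Runoff depth d = ΣQ_DR·Δt / A = 135.0 × 10800 / (9.72 ha) = 15.00 mm.
The 1-cm UH is the DRH scaled by (10 mm)/d, so U_p = 26.0 × 10/15.00 = 17.3 L/s.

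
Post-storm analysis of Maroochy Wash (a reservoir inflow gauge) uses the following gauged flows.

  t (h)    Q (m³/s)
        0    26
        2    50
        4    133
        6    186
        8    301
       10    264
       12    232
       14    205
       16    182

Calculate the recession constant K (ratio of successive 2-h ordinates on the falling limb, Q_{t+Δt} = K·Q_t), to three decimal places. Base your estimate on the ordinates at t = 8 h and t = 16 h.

Using the recession-limb readings at t = 8 h and t = 16 h: Q falls from 301 to 182 m³/s over 4 intervals.
K = (Q₂/Q₁)^(1/4) = (182/301)^(1/4) = 0.882.

K ≈ 0.882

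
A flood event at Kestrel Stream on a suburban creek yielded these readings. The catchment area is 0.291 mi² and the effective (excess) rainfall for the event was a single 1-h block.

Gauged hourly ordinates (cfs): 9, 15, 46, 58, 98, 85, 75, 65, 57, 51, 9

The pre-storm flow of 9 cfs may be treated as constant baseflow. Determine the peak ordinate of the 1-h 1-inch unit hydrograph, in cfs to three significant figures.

Direct runoff: 0.0, 6.0, 37.0, 49.0, 89.0, 76.0, 66.0, 56.0, 48.0, 42.0, 0.0 cfs; ΣQ_DR = 469.0 cfs, peak = 89.0 cfs.
Runoff depth d = ΣQ_DR·Δt / A = 469.0 × 3600 / (0.291 mi²) = 2.497 in.
The 1-inch UH is the DRH scaled by (1 in)/d, so U_p = 89.0 × 1/2.497 = 35.6 cfs.

U_p ≈ 35.6 cfs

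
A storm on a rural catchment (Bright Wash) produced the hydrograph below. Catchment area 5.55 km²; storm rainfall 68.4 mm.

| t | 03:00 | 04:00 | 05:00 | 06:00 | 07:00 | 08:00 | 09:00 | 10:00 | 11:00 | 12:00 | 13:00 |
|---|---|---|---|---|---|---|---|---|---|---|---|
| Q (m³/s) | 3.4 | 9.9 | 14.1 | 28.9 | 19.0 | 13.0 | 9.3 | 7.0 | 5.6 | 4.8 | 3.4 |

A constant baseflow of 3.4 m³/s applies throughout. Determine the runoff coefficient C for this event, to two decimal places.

ΣQ_DR = 81.00 m³/s; V = ΣQ_DR·Δt = 2.916 × 10^5 m³.
Runoff depth d = V / A = 52.54 mm.
C = d / P = 52.54 / 68.4 = 0.77.

C ≈ 0.77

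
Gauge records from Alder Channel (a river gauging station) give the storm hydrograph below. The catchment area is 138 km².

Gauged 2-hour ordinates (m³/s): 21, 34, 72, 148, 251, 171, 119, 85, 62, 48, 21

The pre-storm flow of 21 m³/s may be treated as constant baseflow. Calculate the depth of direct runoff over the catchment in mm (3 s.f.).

d ≈ 41.8 mm

Direct runoff: 0.0, 13.0, 51.0, 127.0, 230.0, 150.0, 98.0, 64.0, 41.0, 27.0, 0.0 m³/s; ΣQ_DR = 801.0 m³/s.
V = ΣQ_DR · Δt = 801.0 × 7200 s = 5.767 × 10^6 m³.
Over A = 138 km², depth = V / A = 41.8 mm.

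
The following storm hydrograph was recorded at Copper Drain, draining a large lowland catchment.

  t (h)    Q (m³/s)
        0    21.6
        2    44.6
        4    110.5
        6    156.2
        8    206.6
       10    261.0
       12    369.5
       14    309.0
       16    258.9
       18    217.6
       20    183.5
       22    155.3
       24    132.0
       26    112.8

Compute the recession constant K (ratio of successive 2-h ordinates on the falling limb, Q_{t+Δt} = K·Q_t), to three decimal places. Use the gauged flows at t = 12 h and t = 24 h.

Using the recession-limb readings at t = 12 h and t = 24 h: Q falls from 369.5 to 132.0 m³/s over 6 intervals.
K = (Q₂/Q₁)^(1/6) = (132.0/369.5)^(1/6) = 0.842.

K ≈ 0.842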